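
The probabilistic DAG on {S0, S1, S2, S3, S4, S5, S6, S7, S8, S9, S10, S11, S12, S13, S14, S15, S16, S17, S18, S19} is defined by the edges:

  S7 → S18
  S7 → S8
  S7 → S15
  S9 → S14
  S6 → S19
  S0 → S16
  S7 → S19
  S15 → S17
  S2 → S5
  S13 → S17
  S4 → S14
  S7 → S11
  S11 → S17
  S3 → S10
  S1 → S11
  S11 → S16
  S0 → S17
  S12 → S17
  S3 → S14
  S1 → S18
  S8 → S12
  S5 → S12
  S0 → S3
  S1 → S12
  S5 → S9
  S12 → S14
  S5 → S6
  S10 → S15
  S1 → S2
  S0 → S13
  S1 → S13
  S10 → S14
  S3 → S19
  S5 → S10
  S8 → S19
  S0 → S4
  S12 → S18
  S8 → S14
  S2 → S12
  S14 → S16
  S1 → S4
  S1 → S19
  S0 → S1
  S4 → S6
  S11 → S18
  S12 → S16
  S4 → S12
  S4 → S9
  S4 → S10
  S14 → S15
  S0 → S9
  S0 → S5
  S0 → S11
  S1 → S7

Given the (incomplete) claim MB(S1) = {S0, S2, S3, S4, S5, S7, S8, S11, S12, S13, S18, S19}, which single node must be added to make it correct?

The Markov blanket of a node is its parents, its children, and the other parents of its children.
Pa(S1) = {S0}.
Children of S1: S2, S4, S7, S11, S12, S13, S18, S19.
Co-parents of S1 (other parents of its children):
  S2 has no other parent.
  parents(S4) \ {S1} = {S0}.
  S7: no additional parents.
  S11 also has parents S0, S7.
  S12's other parents are S2, S4, S5, S8.
  S13's other parent is S0.
  parents(S18) \ {S1} = {S7, S11, S12}.
  parents(S19) \ {S1} = {S3, S6, S7, S8}.
MB(S1) = {S0, S2, S3, S4, S5, S6, S7, S8, S11, S12, S13, S18, S19}.
Comparing with the claimed set, S6 is missing.

S6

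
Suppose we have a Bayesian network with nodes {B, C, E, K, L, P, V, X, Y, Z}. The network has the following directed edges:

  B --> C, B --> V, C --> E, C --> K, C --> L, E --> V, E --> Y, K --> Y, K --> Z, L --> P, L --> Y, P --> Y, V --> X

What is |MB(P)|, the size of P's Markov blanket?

4

P has child Y.
Pa(P) = {L}.
Parents of each child, excluding P:
  Y: E, K, L
MB(P) = {E, K, L, Y}, which has 4 nodes.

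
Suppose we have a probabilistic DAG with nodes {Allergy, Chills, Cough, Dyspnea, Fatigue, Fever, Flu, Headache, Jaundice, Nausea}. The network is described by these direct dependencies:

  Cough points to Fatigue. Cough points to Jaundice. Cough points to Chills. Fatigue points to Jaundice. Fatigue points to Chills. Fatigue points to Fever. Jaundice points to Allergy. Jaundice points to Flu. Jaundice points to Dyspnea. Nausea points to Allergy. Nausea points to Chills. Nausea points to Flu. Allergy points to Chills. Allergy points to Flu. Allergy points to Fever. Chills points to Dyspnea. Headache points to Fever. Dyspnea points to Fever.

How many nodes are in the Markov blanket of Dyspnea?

A node's Markov blanket = Pa ∪ Ch ∪ (parents of Ch other than the node itself).
Parents of Dyspnea: Chills, Jaundice.
Ch(Dyspnea) = {Fever}.
For each child, the remaining parents (spouses of Dyspnea):
  Fever's other parents are Allergy, Fatigue, Headache.
MB(Dyspnea) = {Allergy, Chills, Fatigue, Fever, Headache, Jaundice}, which has 6 nodes.

6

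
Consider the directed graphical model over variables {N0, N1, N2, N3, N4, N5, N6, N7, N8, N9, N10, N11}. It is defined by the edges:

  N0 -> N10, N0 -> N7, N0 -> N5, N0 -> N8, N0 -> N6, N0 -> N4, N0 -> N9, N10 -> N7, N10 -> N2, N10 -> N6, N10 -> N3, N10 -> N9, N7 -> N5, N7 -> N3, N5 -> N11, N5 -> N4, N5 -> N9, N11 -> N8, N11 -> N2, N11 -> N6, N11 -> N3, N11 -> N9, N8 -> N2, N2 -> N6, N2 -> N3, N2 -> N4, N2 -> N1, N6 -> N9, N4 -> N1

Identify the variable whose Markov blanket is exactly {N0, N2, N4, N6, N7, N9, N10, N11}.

N5

The target node must have every member of {N0, N2, N4, N6, N7, N9, N10, N11} as a parent, child, or co-parent, and no others.
Parents of N5: N0, N7; children: N4, N9, N11; co-parents: N0, N2, N6, N10, N11.
These exactly cover the given set, so the node is N5.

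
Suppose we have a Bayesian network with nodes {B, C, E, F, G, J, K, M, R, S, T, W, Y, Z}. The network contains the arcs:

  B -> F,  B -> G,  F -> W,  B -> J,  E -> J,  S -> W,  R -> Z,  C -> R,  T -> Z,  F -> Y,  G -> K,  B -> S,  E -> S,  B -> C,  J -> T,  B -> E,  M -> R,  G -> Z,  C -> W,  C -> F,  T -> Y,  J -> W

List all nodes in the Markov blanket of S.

{B, C, E, F, J, W}

The Markov blanket of a node is its parents, its children, and the other parents of its children.
S's children: W.
S's parents: B, E.
Parents of each child, excluding S:
  W: C, F, J
MB(S) = {B, C, E, F, J, W}.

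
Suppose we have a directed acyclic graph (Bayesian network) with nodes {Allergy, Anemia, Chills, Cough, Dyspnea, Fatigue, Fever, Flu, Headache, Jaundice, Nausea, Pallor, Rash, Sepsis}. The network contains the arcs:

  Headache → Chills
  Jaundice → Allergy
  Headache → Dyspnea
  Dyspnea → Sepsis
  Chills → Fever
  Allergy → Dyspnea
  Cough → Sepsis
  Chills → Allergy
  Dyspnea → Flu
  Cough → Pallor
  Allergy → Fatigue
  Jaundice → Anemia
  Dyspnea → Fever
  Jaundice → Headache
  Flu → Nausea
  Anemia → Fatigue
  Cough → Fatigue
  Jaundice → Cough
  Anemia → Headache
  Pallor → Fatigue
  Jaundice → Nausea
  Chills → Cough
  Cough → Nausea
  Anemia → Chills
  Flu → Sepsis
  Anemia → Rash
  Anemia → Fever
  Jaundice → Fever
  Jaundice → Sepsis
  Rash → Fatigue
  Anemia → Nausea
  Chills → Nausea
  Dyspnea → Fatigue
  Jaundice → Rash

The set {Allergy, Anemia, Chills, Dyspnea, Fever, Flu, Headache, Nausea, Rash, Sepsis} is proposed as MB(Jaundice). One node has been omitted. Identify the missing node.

Cough

The Markov blanket of a node is its parents, its children, and the other parents of its children.
Jaundice has children Allergy, Anemia, Cough, Fever, Headache, Nausea, Rash, Sepsis.
Jaundice's parents: none.
Other parents of Jaundice's children:
  Anemia has no other parent.
  Headache's other parent is Anemia.
  Allergy also has parent Chills.
  parents(Cough) \ {Jaundice} = {Chills}.
  Rash's other parent is Anemia.
  Sepsis's other parents are Cough, Dyspnea, Flu.
  Nausea also has parents Anemia, Chills, Cough, Flu.
  Fever also has parents Anemia, Chills, Dyspnea.
MB(Jaundice) = {Allergy, Anemia, Chills, Cough, Dyspnea, Fever, Flu, Headache, Nausea, Rash, Sepsis}.
Comparing with the claimed set, Cough is missing.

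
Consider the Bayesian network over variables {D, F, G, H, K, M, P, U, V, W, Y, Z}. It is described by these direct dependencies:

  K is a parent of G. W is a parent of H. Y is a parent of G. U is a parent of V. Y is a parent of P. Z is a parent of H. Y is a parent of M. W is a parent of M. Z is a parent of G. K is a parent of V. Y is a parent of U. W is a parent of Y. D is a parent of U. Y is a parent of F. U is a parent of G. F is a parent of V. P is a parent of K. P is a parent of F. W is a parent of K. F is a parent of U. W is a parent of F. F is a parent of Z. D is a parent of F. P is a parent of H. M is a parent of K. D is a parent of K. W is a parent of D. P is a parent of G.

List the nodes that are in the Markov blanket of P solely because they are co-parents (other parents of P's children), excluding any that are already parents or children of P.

Children of P: F, G, H, K.
  parents(K) \ {P} = {D, M, W}.
  parents(F) \ {P} = {D, W, Y}.
  parents(H) \ {P} = {W, Z}.
  parents(G) \ {P} = {K, U, Y, Z}.
Excluding nodes already adjacent to P (F, G, H, K, Y), the co-parent-only contribution is {D, M, U, W, Z}.

{D, M, U, W, Z}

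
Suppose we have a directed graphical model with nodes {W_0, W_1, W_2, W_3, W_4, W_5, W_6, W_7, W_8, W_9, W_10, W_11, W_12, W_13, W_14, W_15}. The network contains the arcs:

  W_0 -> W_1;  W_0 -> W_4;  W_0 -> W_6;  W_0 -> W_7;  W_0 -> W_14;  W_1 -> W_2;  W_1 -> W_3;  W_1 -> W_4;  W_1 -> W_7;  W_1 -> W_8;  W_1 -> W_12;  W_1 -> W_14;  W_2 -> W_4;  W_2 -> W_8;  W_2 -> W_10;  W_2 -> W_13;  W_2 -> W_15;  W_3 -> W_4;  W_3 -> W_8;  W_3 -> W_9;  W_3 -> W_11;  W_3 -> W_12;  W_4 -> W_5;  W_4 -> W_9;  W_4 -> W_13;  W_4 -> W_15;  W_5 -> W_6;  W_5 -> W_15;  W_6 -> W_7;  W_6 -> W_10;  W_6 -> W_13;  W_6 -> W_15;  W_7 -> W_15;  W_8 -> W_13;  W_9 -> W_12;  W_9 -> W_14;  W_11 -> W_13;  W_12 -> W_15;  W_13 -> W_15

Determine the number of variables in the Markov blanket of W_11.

6

Recall MB(v) = parents ∪ children ∪ spouses, where spouses are the other parents of v's children.
Parents of W_11: W_3.
Ch(W_11) = {W_13}.
Other parents of W_11's children:
  W_13 also has parents W_2, W_4, W_6, W_8.
MB(W_11) = {W_2, W_3, W_4, W_6, W_8, W_13}, which has 6 nodes.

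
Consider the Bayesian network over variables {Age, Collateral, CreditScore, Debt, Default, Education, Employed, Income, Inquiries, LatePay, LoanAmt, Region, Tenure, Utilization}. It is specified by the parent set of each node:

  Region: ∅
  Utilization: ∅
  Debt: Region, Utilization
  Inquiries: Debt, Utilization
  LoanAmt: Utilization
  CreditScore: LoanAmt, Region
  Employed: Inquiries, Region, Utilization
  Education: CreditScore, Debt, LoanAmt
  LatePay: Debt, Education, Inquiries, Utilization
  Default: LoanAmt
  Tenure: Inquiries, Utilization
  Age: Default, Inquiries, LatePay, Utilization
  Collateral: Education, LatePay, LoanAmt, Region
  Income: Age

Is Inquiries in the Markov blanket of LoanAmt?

No

By definition, MB(LoanAmt) is built from LoanAmt's parents, LoanAmt's children, and the co-parents of LoanAmt.
LoanAmt has parent Utilization.
LoanAmt has children Collateral, CreditScore, Default, Education.
Co-parents of LoanAmt (other parents of its children):
  CreditScore: Region
  Education: CreditScore, Debt
  Default: —
  Collateral: Education, LatePay, Region
MB(LoanAmt) = {Collateral, CreditScore, Debt, Default, Education, LatePay, Region, Utilization}; Inquiries is not in this set.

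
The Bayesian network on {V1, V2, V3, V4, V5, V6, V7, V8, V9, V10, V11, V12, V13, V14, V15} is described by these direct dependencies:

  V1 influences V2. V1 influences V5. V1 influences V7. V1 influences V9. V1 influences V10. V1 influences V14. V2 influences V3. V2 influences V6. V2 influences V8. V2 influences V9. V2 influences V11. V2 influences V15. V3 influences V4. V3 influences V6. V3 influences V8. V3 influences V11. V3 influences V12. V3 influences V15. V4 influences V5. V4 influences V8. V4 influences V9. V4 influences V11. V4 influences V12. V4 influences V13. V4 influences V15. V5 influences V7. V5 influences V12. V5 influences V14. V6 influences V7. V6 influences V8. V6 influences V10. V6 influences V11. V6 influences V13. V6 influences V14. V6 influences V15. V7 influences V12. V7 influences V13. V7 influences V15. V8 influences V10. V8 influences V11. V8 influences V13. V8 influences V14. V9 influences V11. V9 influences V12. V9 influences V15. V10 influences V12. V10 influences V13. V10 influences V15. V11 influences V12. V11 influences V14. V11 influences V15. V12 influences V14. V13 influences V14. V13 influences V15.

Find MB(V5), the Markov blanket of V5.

A node's Markov blanket = Pa ∪ Ch ∪ (parents of Ch other than the node itself).
Ch(V5) = {V7, V12, V14}.
Parents of V5: V1, V4.
Parents of each child, excluding V5:
  V7's other parents are V1, V6.
  V12's other parents are V3, V4, V7, V9, V10, V11.
  V14 also has parents V1, V6, V8, V11, V12, V13.
MB(V5) = {V1, V3, V4, V6, V7, V8, V9, V10, V11, V12, V13, V14}.

{V1, V3, V4, V6, V7, V8, V9, V10, V11, V12, V13, V14}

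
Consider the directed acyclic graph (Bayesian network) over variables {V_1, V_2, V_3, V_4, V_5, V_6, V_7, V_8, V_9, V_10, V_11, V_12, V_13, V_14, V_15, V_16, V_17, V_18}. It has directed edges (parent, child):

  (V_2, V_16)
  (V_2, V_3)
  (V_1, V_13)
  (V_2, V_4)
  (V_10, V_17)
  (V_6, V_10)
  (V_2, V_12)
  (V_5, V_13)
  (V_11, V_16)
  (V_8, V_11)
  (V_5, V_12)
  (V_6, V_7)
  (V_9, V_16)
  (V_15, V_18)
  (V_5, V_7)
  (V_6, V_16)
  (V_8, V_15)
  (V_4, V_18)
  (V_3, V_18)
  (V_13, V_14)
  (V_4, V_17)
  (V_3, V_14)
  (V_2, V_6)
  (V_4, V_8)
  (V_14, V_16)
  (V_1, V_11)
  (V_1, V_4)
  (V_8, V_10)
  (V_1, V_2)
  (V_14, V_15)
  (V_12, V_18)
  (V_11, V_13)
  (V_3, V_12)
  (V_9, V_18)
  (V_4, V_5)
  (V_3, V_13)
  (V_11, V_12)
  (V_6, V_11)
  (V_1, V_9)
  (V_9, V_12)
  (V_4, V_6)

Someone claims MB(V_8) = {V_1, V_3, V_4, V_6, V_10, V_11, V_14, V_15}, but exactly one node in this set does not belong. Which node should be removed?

V_3

By definition, MB(V_8) is built from V_8's parents, V_8's children, and the co-parents of V_8.
Ch(V_8) = {V_10, V_11, V_15}.
V_8 has parent V_4.
Other parents of V_8's children:
  V_10 also has parent V_6.
  V_11 also has parents V_1, V_6.
  V_15 also has parent V_14.
MB(V_8) = {V_1, V_4, V_6, V_10, V_11, V_14, V_15}.
V_3 is neither a parent, child, nor co-parent of V_8, so it does not belong.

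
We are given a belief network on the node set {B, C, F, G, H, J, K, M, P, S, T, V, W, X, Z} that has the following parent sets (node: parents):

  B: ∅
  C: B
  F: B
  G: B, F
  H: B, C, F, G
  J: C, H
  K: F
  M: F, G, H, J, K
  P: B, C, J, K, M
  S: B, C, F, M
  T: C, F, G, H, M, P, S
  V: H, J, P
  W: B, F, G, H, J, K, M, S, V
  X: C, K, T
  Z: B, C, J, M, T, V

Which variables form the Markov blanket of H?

{B, C, F, G, J, K, M, P, S, T, V, W}

Ch(H) = {J, M, T, V, W}.
H's parents: B, C, F, G.
Parents of each child, excluding H:
  parents(J) \ {H} = {C}.
  M also has parents F, G, J, K.
  parents(T) \ {H} = {C, F, G, M, P, S}.
  V's other parents are J, P.
  parents(W) \ {H} = {B, F, G, J, K, M, S, V}.
Taking the union gives {B, C, F, G, J, K, M, P, S, T, V, W}.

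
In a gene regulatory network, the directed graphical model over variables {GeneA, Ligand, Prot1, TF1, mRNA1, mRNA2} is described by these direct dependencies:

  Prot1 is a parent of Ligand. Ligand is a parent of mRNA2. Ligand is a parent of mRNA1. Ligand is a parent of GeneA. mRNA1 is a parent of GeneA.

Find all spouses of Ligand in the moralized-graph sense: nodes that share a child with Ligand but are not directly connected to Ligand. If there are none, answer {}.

Children of Ligand: GeneA, mRNA1, mRNA2.
  mRNA2 has no other parent.
  mRNA1 has no other parent.
  parents(GeneA) \ {Ligand} = {mRNA1}.
Excluding nodes already adjacent to Ligand (GeneA, Prot1, mRNA1, mRNA2), the co-parent-only contribution is {}.

{}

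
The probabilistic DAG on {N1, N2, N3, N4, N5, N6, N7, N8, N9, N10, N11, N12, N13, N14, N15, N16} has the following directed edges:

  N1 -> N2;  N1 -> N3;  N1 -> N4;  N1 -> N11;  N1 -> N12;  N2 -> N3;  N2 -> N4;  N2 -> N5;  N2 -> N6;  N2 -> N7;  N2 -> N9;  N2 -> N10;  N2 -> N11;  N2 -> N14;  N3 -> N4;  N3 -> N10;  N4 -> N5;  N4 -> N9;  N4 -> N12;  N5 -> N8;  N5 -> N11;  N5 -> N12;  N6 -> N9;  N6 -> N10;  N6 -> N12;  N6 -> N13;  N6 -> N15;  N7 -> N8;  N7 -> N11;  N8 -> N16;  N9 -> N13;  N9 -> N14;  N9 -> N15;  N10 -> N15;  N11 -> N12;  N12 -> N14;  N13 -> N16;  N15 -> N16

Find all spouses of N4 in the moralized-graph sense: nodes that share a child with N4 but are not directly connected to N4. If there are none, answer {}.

Children of N4: N5, N9, N12.
  parents(N5) \ {N4} = {N2}.
  N9 also has parents N2, N6.
  parents(N12) \ {N4} = {N1, N5, N6, N11}.
Excluding nodes already adjacent to N4 (N1, N2, N3, N5, N9, N12), the co-parent-only contribution is {N6, N11}.

{N6, N11}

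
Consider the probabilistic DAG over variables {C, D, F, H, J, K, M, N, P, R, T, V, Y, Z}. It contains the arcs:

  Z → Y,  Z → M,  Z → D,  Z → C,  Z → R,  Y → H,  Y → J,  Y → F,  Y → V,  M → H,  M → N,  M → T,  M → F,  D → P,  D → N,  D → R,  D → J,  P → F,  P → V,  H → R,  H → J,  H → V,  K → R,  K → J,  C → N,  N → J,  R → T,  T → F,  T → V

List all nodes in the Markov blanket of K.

A node's Markov blanket = Pa ∪ Ch ∪ (parents of Ch other than the node itself).
K's parents: none.
K has children J, R.
Other parents of K's children:
  parents(R) \ {K} = {D, H, Z}.
  parents(J) \ {K} = {D, H, N, Y}.
So the Markov blanket of K is {D, H, J, N, R, Y, Z}.

{D, H, J, N, R, Y, Z}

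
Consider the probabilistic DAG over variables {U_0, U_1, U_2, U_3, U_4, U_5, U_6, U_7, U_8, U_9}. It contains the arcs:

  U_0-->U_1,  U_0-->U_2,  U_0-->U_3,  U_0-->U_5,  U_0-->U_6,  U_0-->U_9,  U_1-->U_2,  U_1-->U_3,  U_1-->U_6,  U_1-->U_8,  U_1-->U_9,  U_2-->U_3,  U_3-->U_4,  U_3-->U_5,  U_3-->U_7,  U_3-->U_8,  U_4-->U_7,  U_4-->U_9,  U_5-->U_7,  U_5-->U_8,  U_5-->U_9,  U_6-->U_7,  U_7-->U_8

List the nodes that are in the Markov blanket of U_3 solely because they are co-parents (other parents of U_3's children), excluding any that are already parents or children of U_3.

{U_6}

Children of U_3: U_4, U_5, U_7, U_8.
  U_4: —
  U_5: U_0
  U_7: U_4, U_5, U_6
  U_8: U_1, U_5, U_7
Excluding nodes already adjacent to U_3 (U_0, U_1, U_2, U_4, U_5, U_7, U_8), the co-parent-only contribution is {U_6}.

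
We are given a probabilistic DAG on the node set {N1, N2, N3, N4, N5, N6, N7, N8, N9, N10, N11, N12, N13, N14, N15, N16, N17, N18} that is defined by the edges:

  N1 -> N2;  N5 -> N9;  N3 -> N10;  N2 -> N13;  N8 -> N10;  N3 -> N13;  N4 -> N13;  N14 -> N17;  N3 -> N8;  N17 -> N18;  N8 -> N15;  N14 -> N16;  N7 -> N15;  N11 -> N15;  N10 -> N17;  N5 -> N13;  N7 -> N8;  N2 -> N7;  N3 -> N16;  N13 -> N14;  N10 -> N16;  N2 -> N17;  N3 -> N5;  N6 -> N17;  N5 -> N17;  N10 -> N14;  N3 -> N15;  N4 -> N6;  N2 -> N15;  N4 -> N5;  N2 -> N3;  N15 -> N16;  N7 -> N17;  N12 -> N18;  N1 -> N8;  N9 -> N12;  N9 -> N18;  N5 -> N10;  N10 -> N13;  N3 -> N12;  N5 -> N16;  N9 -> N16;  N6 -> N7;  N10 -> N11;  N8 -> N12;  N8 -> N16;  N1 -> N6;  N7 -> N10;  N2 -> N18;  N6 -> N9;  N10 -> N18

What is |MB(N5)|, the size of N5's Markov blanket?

13

A node's Markov blanket = Pa ∪ Ch ∪ (parents of Ch other than the node itself).
Pa(N5) = {N3, N4}.
Children of N5: N9, N10, N13, N16, N17.
Co-parents of N5 (other parents of its children):
  N9: N6
  N10: N3, N7, N8
  N13: N2, N3, N4, N10
  N16: N3, N8, N9, N10, N14, N15
  N17: N2, N6, N7, N10, N14
MB(N5) = {N2, N3, N4, N6, N7, N8, N9, N10, N13, N14, N15, N16, N17}, which has 13 nodes.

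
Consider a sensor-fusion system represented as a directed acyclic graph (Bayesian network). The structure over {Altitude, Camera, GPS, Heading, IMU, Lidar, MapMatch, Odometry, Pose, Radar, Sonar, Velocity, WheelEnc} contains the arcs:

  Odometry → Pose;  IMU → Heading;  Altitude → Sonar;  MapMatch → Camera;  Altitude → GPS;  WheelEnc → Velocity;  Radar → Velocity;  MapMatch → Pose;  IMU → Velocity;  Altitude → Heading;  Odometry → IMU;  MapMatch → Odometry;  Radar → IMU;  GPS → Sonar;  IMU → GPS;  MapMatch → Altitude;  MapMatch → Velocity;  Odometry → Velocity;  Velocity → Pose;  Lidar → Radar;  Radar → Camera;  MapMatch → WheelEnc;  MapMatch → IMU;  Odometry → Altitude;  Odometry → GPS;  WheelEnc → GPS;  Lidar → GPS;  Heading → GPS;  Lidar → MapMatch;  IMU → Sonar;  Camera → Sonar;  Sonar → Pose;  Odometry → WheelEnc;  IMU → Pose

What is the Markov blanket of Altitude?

{Camera, GPS, Heading, IMU, Lidar, MapMatch, Odometry, Sonar, WheelEnc}

Altitude's parents: MapMatch, Odometry.
Children of Altitude: GPS, Heading, Sonar.
Other parents of Altitude's children:
  Heading's other parent is IMU.
  GPS also has parents Heading, IMU, Lidar, Odometry, WheelEnc.
  Sonar also has parents Camera, GPS, IMU.
So the Markov blanket of Altitude is {Camera, GPS, Heading, IMU, Lidar, MapMatch, Odometry, Sonar, WheelEnc}.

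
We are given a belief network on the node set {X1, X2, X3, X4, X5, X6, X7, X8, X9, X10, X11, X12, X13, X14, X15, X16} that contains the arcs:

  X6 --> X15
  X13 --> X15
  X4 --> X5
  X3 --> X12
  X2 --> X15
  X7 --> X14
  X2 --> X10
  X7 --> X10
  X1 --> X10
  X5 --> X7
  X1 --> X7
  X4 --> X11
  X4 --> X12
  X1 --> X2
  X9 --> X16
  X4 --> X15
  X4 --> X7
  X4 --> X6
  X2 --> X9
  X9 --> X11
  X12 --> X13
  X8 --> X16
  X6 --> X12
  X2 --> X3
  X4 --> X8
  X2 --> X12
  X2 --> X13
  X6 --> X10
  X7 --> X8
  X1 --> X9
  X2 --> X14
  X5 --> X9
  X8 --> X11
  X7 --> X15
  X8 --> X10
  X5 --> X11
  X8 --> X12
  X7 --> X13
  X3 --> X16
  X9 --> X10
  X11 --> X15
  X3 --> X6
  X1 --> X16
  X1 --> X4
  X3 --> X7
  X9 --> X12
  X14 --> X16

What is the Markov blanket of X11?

{X2, X4, X5, X6, X7, X8, X9, X13, X15}

X11's children: X15.
X11 has parents X4, X5, X8, X9.
Parents of each child, excluding X11:
  X15: X2, X4, X6, X7, X13
So the Markov blanket of X11 is {X2, X4, X5, X6, X7, X8, X9, X13, X15}.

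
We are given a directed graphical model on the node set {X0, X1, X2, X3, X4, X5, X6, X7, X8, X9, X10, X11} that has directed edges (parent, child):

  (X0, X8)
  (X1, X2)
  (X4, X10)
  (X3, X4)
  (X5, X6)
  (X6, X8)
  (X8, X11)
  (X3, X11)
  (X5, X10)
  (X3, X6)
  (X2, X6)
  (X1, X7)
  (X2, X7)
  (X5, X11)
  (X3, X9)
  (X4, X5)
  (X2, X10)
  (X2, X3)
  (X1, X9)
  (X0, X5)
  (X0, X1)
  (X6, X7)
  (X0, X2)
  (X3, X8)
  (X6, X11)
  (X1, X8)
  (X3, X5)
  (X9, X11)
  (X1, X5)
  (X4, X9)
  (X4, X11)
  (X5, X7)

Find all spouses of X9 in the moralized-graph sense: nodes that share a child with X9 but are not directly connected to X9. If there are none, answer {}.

{X5, X6, X8}

Children of X9: X11.
  X11 also has parents X3, X4, X5, X6, X8.
Excluding nodes already adjacent to X9 (X1, X3, X4, X11), the co-parent-only contribution is {X5, X6, X8}.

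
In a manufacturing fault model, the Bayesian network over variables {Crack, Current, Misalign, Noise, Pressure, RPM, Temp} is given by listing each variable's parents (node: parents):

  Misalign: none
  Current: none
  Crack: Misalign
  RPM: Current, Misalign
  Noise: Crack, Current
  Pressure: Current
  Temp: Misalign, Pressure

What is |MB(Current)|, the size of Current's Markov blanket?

5

Current has children Noise, Pressure, RPM.
Pa(Current) = {}.
For each child, the remaining parents (spouses of Current):
  RPM: Misalign
  Noise: Crack
  Pressure: —
MB(Current) = {Crack, Misalign, Noise, Pressure, RPM}, which has 5 nodes.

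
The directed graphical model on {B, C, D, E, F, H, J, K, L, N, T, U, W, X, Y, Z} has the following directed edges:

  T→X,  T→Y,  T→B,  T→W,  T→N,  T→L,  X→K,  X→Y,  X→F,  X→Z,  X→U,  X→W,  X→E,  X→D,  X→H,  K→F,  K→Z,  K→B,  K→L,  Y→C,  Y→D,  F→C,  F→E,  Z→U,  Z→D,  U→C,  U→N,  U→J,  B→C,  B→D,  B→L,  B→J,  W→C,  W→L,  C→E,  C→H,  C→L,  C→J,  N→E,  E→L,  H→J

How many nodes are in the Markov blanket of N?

N has parents T, U.
Ch(N) = {E}.
For each child, the remaining parents (spouses of N):
  E: C, F, X
MB(N) = {C, E, F, T, U, X}, which has 6 nodes.

6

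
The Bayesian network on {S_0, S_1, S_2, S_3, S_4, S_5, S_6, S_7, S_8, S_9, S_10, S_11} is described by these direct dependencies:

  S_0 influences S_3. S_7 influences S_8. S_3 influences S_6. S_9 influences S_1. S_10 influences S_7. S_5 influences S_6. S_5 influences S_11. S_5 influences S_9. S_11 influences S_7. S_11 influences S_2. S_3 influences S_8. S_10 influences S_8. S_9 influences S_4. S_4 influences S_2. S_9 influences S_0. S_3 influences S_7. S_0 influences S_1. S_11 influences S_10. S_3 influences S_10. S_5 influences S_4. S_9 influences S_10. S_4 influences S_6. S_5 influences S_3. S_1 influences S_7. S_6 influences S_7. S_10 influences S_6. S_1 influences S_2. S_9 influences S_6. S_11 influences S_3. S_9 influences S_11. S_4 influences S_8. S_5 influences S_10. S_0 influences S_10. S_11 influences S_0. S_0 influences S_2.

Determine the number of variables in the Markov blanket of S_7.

7

S_7 has child S_8.
Pa(S_7) = {S_1, S_3, S_6, S_10, S_11}.
Parents of each child, excluding S_7:
  parents(S_8) \ {S_7} = {S_3, S_4, S_10}.
MB(S_7) = {S_1, S_3, S_4, S_6, S_8, S_10, S_11}, which has 7 nodes.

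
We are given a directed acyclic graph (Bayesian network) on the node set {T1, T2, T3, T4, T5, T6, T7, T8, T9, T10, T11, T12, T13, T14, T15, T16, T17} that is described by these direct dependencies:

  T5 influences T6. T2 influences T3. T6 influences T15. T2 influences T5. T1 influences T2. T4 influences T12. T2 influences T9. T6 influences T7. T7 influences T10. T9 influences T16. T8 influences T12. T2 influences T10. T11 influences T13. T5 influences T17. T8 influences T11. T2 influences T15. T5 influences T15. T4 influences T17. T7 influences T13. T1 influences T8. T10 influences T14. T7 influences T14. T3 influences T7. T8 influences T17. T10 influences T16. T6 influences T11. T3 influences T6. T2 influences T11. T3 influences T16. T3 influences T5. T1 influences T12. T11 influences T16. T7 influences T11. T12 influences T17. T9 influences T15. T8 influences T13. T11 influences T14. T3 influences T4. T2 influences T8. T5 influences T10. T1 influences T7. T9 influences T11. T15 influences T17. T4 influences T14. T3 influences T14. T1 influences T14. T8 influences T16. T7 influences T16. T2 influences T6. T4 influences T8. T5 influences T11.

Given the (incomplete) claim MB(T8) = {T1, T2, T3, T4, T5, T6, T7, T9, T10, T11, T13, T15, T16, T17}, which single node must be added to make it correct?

The Markov blanket of a node is its parents, its children, and the other parents of its children.
Pa(T8) = {T1, T2, T4}.
T8's children: T11, T12, T13, T16, T17.
Co-parents of T8 (other parents of its children):
  T11's other parents are T2, T5, T6, T7, T9.
  T12's other parents are T1, T4.
  T13 also has parents T7, T11.
  parents(T16) \ {T8} = {T3, T7, T9, T10, T11}.
  T17's other parents are T4, T5, T12, T15.
MB(T8) = {T1, T2, T3, T4, T5, T6, T7, T9, T10, T11, T12, T13, T15, T16, T17}.
Comparing with the claimed set, T12 is missing.

T12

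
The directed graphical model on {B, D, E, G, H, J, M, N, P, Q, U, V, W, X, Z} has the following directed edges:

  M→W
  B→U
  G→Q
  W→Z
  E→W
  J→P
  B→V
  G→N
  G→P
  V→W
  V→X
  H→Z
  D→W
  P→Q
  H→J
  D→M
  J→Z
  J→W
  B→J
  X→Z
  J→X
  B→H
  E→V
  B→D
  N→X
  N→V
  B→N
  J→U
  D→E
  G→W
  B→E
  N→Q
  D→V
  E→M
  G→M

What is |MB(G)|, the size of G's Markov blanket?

G's children: M, N, P, Q, W.
Parents of G: none.
For each child, the remaining parents (spouses of G):
  M's other parents are D, E.
  N also has parent B.
  parents(P) \ {G} = {J}.
  parents(Q) \ {G} = {N, P}.
  parents(W) \ {G} = {D, E, J, M, V}.
MB(G) = {B, D, E, J, M, N, P, Q, V, W}, which has 10 nodes.

10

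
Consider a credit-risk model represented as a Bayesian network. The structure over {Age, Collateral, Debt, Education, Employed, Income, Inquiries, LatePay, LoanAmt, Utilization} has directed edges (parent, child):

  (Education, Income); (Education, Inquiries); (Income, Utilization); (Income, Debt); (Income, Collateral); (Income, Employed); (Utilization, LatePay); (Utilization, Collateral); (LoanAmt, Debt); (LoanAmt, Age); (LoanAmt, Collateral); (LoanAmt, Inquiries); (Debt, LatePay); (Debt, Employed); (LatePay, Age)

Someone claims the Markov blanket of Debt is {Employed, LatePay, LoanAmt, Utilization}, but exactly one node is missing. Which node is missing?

Debt has parents Income, LoanAmt.
Ch(Debt) = {Employed, LatePay}.
Parents of each child, excluding Debt:
  LatePay's other parent is Utilization.
  Employed's other parent is Income.
MB(Debt) = {Employed, Income, LatePay, LoanAmt, Utilization}.
Comparing with the claimed set, Income is missing.

Income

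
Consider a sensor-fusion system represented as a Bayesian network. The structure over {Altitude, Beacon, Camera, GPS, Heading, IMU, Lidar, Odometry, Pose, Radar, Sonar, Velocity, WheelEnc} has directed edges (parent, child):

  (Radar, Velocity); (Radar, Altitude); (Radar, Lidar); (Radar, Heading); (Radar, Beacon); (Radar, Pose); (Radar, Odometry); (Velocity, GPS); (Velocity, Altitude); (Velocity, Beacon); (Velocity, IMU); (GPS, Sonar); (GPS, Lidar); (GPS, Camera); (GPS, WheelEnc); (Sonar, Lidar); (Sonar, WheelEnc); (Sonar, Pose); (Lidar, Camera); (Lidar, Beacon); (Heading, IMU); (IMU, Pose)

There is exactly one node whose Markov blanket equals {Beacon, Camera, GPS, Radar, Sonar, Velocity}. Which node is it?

Lidar

The target node must have every member of {Beacon, Camera, GPS, Radar, Sonar, Velocity} as a parent, child, or co-parent, and no others.
Parents of Lidar: GPS, Radar, Sonar; children: Beacon, Camera; co-parents: GPS, Radar, Velocity.
These exactly cover the given set, so the node is Lidar.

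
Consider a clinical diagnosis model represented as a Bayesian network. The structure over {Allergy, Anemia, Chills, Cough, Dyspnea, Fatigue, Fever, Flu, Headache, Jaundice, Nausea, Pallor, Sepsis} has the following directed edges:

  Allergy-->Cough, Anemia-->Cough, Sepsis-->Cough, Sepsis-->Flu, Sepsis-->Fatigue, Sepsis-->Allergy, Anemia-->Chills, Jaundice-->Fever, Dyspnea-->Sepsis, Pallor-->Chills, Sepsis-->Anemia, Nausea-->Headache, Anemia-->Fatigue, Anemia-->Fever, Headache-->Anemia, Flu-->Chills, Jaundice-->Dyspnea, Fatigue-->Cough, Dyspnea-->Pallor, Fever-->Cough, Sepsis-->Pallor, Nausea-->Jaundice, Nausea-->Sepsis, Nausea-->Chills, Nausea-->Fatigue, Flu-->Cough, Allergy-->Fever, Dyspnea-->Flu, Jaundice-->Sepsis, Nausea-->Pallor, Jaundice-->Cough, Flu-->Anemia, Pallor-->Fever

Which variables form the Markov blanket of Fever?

{Allergy, Anemia, Cough, Fatigue, Flu, Jaundice, Pallor, Sepsis}

The Markov blanket of a node is its parents, its children, and the other parents of its children.
Pa(Fever) = {Allergy, Anemia, Jaundice, Pallor}.
Children of Fever: Cough.
Co-parents of Fever (other parents of its children):
  Cough also has parents Allergy, Anemia, Fatigue, Flu, Jaundice, Sepsis.
MB(Fever) = {Allergy, Anemia, Cough, Fatigue, Flu, Jaundice, Pallor, Sepsis}.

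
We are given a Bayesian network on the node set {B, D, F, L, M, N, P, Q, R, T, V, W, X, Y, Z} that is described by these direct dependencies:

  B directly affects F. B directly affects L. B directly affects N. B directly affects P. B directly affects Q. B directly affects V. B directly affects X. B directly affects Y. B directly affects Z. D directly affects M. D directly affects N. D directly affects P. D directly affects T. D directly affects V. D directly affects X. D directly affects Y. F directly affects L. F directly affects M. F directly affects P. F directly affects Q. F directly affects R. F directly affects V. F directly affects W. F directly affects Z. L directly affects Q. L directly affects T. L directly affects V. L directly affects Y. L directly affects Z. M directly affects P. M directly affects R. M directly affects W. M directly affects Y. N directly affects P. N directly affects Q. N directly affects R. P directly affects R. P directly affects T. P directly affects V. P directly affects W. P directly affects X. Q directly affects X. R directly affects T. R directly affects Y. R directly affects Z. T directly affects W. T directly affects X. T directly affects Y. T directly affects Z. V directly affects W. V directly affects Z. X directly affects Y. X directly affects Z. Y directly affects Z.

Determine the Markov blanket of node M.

Pa(M) = {D, F}.
M has children P, R, W, Y.
For each child, the remaining parents (spouses of M):
  P: B, D, F, N
  R: F, N, P
  W: F, P, T, V
  Y: B, D, L, R, T, X
MB(M) = {B, D, F, L, N, P, R, T, V, W, X, Y}.

{B, D, F, L, N, P, R, T, V, W, X, Y}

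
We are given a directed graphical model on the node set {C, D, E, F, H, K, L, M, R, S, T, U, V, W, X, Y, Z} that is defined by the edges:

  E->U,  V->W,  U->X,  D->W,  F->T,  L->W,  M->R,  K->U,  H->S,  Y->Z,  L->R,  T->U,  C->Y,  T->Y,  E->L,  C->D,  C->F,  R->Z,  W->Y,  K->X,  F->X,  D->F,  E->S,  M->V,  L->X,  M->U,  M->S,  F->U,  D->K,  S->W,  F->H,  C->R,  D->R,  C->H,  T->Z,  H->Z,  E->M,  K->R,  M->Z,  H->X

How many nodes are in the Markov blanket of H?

13

By definition, MB(H) is built from H's parents, H's children, and the co-parents of H.
H's parents: C, F.
H's children: S, X, Z.
Parents of each child, excluding H:
  S: E, M
  X: F, K, L, U
  Z: M, R, T, Y
MB(H) = {C, E, F, K, L, M, R, S, T, U, X, Y, Z}, which has 13 nodes.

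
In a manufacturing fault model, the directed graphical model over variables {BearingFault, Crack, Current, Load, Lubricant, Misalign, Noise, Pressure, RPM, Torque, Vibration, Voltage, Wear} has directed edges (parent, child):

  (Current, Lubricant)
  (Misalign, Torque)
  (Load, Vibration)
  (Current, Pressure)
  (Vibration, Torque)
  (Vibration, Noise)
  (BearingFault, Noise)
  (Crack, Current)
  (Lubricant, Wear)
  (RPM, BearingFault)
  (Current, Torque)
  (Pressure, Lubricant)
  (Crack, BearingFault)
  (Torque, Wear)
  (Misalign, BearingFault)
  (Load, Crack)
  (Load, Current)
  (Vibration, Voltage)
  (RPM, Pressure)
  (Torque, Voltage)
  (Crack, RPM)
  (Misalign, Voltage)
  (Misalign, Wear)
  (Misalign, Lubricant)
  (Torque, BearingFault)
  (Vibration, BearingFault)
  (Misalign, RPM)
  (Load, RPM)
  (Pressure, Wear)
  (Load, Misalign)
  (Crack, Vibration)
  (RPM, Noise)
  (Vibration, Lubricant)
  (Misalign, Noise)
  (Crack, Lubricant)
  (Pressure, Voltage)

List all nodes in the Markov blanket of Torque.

{BearingFault, Crack, Current, Lubricant, Misalign, Pressure, RPM, Vibration, Voltage, Wear}

The Markov blanket of a node is its parents, its children, and the other parents of its children.
Parents of Torque: Current, Misalign, Vibration.
Children of Torque: BearingFault, Voltage, Wear.
Parents of each child, excluding Torque:
  parents(BearingFault) \ {Torque} = {Crack, Misalign, RPM, Vibration}.
  Voltage also has parents Misalign, Pressure, Vibration.
  Wear also has parents Lubricant, Misalign, Pressure.
Taking the union gives {BearingFault, Crack, Current, Lubricant, Misalign, Pressure, RPM, Vibration, Voltage, Wear}.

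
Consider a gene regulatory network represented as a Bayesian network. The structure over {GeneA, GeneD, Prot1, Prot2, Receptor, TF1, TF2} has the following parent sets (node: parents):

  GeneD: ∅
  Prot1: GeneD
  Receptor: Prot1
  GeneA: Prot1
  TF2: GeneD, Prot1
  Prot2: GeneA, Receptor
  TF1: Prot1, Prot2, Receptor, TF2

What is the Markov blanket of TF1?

Parents of TF1: Prot1, Prot2, Receptor, TF2.
Children of TF1: none.
TF1 has no children, so there are no co-parents.
MB(TF1) = {Prot1, Prot2, Receptor, TF2}.

{Prot1, Prot2, Receptor, TF2}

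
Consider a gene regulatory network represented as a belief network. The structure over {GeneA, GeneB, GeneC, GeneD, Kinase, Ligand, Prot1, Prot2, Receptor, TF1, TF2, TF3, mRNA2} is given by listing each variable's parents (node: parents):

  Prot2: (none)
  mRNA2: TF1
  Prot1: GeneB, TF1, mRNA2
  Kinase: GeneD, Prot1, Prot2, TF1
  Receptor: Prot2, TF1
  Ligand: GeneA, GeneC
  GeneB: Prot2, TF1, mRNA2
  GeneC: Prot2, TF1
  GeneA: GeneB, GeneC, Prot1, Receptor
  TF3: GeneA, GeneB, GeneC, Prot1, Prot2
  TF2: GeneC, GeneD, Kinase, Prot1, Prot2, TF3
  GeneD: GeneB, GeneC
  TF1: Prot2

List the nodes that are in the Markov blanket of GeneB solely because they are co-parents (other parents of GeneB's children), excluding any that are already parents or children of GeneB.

{GeneC, Receptor}

Children of GeneB: GeneA, GeneD, Prot1, TF3.
  Prot1: TF1, mRNA2
  GeneA: GeneC, Prot1, Receptor
  GeneD: GeneC
  TF3: GeneA, GeneC, Prot1, Prot2
Excluding nodes already adjacent to GeneB (GeneA, GeneD, Prot1, Prot2, TF1, TF3, mRNA2), the co-parent-only contribution is {GeneC, Receptor}.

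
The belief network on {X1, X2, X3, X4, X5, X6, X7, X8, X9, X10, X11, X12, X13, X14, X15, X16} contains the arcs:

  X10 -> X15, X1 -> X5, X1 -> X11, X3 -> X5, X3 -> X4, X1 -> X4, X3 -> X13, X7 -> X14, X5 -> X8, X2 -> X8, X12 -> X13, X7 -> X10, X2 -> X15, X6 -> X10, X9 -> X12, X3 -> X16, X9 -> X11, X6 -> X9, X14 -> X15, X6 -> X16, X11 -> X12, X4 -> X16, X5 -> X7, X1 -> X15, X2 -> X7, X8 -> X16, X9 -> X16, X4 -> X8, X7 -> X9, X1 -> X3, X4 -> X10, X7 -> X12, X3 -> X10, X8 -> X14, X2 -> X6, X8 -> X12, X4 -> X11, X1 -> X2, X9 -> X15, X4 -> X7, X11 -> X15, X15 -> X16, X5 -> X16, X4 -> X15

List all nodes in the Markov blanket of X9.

{X1, X2, X3, X4, X5, X6, X7, X8, X10, X11, X12, X14, X15, X16}

X9 has children X11, X12, X15, X16.
X9's parents: X6, X7.
For each child, the remaining parents (spouses of X9):
  X11: X1, X4
  X12: X7, X8, X11
  X15: X1, X2, X4, X10, X11, X14
  X16: X3, X4, X5, X6, X8, X15
So the Markov blanket of X9 is {X1, X2, X3, X4, X5, X6, X7, X8, X10, X11, X12, X14, X15, X16}.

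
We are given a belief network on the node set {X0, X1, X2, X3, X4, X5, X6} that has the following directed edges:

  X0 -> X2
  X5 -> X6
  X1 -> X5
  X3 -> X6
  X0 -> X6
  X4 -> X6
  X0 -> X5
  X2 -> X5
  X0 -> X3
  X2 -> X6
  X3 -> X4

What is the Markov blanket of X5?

X5's parents: X0, X1, X2.
X5's children: X6.
Parents of each child, excluding X5:
  X6: X0, X2, X3, X4
So the Markov blanket of X5 is {X0, X1, X2, X3, X4, X6}.

{X0, X1, X2, X3, X4, X6}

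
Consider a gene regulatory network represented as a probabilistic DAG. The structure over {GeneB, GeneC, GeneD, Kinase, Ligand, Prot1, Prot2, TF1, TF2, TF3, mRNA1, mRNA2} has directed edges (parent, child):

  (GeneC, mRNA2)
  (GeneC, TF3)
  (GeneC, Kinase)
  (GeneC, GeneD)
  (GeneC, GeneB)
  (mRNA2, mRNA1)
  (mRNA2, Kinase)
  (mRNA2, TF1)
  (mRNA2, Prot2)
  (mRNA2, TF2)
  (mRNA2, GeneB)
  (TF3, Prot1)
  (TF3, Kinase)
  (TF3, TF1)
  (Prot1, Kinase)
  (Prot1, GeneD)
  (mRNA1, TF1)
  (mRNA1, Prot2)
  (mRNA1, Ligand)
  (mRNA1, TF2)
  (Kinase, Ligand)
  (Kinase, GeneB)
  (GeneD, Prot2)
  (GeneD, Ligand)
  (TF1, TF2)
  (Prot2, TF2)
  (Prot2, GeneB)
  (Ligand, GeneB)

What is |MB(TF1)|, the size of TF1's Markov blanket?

Children of TF1: TF2.
Parents of TF1: TF3, mRNA1, mRNA2.
Co-parents of TF1 (other parents of its children):
  parents(TF2) \ {TF1} = {Prot2, mRNA1, mRNA2}.
MB(TF1) = {Prot2, TF2, TF3, mRNA1, mRNA2}, which has 5 nodes.

5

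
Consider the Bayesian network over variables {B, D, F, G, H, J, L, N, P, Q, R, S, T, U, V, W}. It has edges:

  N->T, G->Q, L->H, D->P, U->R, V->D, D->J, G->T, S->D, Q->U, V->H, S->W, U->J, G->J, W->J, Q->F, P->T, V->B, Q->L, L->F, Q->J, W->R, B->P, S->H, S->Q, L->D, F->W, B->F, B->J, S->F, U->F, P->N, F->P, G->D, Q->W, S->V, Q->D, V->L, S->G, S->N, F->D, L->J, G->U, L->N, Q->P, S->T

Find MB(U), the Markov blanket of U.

{B, D, F, G, J, L, Q, R, S, W}

Pa(U) = {G, Q}.
Children of U: F, J, R.
Parents of each child, excluding U:
  F: B, L, Q, S
  R: W
  J: B, D, G, L, Q, W
MB(U) = {B, D, F, G, J, L, Q, R, S, W}.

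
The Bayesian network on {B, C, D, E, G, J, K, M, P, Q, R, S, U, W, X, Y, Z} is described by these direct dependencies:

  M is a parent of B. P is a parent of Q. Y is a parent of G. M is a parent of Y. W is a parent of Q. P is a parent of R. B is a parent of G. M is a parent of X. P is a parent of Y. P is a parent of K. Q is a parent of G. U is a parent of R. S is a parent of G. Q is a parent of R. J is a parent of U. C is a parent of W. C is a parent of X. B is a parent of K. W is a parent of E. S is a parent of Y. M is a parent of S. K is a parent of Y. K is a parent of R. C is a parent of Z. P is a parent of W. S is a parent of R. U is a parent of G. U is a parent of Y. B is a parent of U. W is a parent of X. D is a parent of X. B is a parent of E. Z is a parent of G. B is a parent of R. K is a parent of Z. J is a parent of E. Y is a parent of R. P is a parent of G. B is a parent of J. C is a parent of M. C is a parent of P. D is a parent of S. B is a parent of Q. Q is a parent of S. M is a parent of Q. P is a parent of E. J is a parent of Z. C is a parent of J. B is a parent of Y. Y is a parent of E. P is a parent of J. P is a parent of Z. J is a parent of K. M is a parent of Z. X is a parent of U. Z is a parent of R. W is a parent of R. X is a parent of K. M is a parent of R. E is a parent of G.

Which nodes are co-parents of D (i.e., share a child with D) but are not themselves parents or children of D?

Children of D: S, X.
  X also has parents C, M, W.
  S also has parents M, Q.
Excluding nodes already adjacent to D (S, X), the co-parent-only contribution is {C, M, Q, W}.

{C, M, Q, W}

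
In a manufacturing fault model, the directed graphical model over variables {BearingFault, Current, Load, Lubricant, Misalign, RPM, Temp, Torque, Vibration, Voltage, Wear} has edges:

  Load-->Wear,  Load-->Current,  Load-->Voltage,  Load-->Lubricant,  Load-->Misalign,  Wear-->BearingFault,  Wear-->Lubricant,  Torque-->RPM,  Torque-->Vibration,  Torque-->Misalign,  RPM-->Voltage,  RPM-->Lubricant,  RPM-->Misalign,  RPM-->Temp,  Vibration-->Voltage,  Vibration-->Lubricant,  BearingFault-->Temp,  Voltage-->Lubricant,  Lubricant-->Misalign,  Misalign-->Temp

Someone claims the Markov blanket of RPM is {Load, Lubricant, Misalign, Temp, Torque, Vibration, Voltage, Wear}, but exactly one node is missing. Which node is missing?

BearingFault

Recall MB(v) = parents ∪ children ∪ spouses, where spouses are the other parents of v's children.
RPM has parent Torque.
Children of RPM: Lubricant, Misalign, Temp, Voltage.
For each child, the remaining parents (spouses of RPM):
  Voltage's other parents are Load, Vibration.
  Lubricant also has parents Load, Vibration, Voltage, Wear.
  parents(Misalign) \ {RPM} = {Load, Lubricant, Torque}.
  parents(Temp) \ {RPM} = {BearingFault, Misalign}.
MB(RPM) = {BearingFault, Load, Lubricant, Misalign, Temp, Torque, Vibration, Voltage, Wear}.
Comparing with the claimed set, BearingFault is missing.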